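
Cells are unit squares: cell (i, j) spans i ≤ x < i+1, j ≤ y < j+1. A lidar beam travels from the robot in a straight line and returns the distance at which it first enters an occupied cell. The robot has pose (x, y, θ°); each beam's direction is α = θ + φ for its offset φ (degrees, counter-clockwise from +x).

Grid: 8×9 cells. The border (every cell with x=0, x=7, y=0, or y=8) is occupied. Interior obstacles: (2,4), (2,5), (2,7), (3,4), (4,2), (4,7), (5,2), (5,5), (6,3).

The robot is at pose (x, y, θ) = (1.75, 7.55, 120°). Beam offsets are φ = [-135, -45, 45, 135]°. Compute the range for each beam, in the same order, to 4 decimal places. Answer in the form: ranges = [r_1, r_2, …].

ranges = [0.2588, 0.4659, 0.7765, 2.8978]

beam 1: φ=-135°, α=345°
  direction (0.9659, -0.2588); cell (1,7); t to first gridline: x 0.2588, y 2.1250 (then +1.0353 / +3.8637)
    (2,7) via x @ 0.2588  # hit
  → r_1 = 0.2588
beam 2: φ=-45°, α=75°
  direction (0.2588, 0.9659); cell (1,7); t to first gridline: x 0.9659, y 0.4659 (then +3.8637 / +1.0353)
    (1,8) via y @ 0.4659  # hit
  → r_2 = 0.4659
beam 3: φ=45°, α=165°
  direction (-0.9659, 0.2588); cell (1,7); t to first gridline: x 0.7765, y 1.7387 (then +1.0353 / +3.8637)
    (0,7) via x @ 0.7765  # hit
  → r_3 = 0.7765
beam 4: φ=135°, α=255°
  direction (-0.2588, -0.9659); cell (1,7); t to first gridline: x 2.8978, y 0.5694 (then +3.8637 / +1.0353)
    (1,6) via y @ 0.5694
    (1,5) via y @ 1.6047
    (1,4) via y @ 2.6400
    (0,4) via x @ 2.8978  # hit
  → r_4 = 2.8978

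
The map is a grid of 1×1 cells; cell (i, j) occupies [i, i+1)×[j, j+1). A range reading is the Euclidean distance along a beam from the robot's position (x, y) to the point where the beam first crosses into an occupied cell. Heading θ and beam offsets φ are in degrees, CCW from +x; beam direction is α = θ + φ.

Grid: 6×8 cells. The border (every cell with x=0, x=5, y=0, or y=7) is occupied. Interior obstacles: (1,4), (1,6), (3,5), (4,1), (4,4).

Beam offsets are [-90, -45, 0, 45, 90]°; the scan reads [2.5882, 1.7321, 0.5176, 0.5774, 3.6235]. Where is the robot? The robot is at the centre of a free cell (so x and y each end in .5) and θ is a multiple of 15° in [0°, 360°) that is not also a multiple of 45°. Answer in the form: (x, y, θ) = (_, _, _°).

Candidates: 19 free-cell centres × 16 headings = 304 poses. Raycast each; keep the one whose scan matches to 4 dp.
  (2.5, 6.5, 240°): beam 1 = 0.5774 ≠ 2.5882 ✗
  (1.5, 2.5, 105°): beam 1 = 3.6235 ≠ 2.5882 ✗
  (2.5, 4.5, 195°): beam 1 = 1.9319 ≠ 2.5882 ✗
  (2.5, 5.5, 150°): beam 1 = 1.7321 ≠ 2.5882 ✗
  …
  (2.5, 4.5, 165°): r_1=2.5882, r_2=1.7321, r_3=0.5176, r_4=0.5774, r_5=3.6235 — all match ✓
No second candidate reproduces the full scan.

(x, y, θ) = (2.5, 4.5, 165°)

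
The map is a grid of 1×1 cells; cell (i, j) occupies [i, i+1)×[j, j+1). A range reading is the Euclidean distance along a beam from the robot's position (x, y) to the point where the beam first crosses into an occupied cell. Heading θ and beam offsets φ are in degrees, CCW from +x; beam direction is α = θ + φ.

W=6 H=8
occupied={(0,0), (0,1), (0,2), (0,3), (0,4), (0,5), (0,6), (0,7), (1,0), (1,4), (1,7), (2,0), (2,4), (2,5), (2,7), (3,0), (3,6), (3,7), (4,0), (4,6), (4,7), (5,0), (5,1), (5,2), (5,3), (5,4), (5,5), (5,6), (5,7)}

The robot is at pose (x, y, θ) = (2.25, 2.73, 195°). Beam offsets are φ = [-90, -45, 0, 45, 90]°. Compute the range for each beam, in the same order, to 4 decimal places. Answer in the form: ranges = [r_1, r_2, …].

beam 1: φ=-90°, α=105°
  cosα=-0.2588 sinα=0.9659 | (2,2) | tMaxX 0.9659 tMaxY 0.2795 | tΔX 3.8637 tΔY 1.0353
    t=0.2795 [y] (2,3)
    t=0.9659 [x] (1,3)
    t=1.3148 [y] (1,4) — stop
  → r_1 = 1.3148
beam 2: φ=-45°, α=150°
  cosα=-0.8660 sinα=0.5000 | (2,2) | tMaxX 0.2887 tMaxY 0.5400 | tΔX 1.1547 tΔY 2.0000
    t=0.2887 [x] (1,2)
    t=0.5400 [y] (1,3)
    t=1.4434 [x] (0,3) — stop
  → r_2 = 1.4434
beam 3: φ=0°, α=195°
  cosα=-0.9659 sinα=-0.2588 | (2,2) | tMaxX 0.2588 tMaxY 2.8205 | tΔX 1.0353 tΔY 3.8637
    t=0.2588 [x] (1,2)
    t=1.2941 [x] (0,2) — stop
  → r_3 = 1.2941
beam 4: φ=45°, α=240°
  cosα=-0.5000 sinα=-0.8660 | (2,2) | tMaxX 0.5000 tMaxY 0.8429 | tΔX 2.0000 tΔY 1.1547
    t=0.5000 [x] (1,2)
    t=0.8429 [y] (1,1)
    t=1.9976 [y] (1,0) — stop
  → r_4 = 1.9976
beam 5: φ=90°, α=285°
  cosα=0.2588 sinα=-0.9659 | (2,2) | tMaxX 2.8978 tMaxY 0.7558 | tΔX 3.8637 tΔY 1.0353
    t=0.7558 [y] (2,1)
    t=1.7910 [y] (2,0) — stop
  → r_5 = 1.7910

ranges = [1.3148, 1.4434, 1.2941, 1.9976, 1.7910]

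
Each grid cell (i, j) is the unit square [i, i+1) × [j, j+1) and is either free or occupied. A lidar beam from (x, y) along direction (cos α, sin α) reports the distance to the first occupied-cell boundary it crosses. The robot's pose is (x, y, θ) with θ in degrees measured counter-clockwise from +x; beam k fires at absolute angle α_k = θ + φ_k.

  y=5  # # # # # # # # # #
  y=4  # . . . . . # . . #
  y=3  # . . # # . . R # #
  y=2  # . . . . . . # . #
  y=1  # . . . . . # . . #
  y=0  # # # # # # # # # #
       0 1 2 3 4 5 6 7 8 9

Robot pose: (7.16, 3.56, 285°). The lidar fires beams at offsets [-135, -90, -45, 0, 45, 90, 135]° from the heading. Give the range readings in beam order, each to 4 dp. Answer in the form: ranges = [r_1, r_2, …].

ranges = [0.8800, 6.3773, 1.8013, 0.5798, 0.9699, 0.8696, 1.6628]

beam 1: φ=-135°, α=150°
  d=(-0.8660,0.5000)  start (7,3)  tX=0.1848 tY=0.8800  stride 1/|dx|=1.1547 1/|dy|=2.0000
    cross x-line → (6,3), t=0.1848
    cross y-line → (6,4), t=0.8800 (wall)
  → r_1 = 0.8800
beam 2: φ=-90°, α=195°
  d=(-0.9659,-0.2588)  start (7,3)  tX=0.1656 tY=2.1637  stride 1/|dx|=1.0353 1/|dy|=3.8637
    cross x-line → (6,3), t=0.1656
    cross x-line → (5,3), t=1.2009
    cross y-line → (5,2), t=2.1637
    cross x-line → (4,2), t=2.2362
    cross x-line → (3,2), t=3.2715
    cross x-line → (2,2), t=4.3067
    cross x-line → (1,2), t=5.3420
    cross y-line → (1,1), t=6.0274
    cross x-line → (0,1), t=6.3773 (wall)
  → r_2 = 6.3773
beam 3: φ=-45°, α=240°
  d=(-0.5000,-0.8660)  start (7,3)  tX=0.3200 tY=0.6466  stride 1/|dx|=2.0000 1/|dy|=1.1547
    cross x-line → (6,3), t=0.3200
    cross y-line → (6,2), t=0.6466
    cross y-line → (6,1), t=1.8013 (wall)
  → r_3 = 1.8013
beam 4: φ=0°, α=285°
  d=(0.2588,-0.9659)  start (7,3)  tX=3.2455 tY=0.5798  stride 1/|dx|=3.8637 1/|dy|=1.0353
    cross y-line → (7,2), t=0.5798 (wall)
  → r_4 = 0.5798
beam 5: φ=45°, α=330°
  d=(0.8660,-0.5000)  start (7,3)  tX=0.9699 tY=1.1200  stride 1/|dx|=1.1547 1/|dy|=2.0000
    cross x-line → (8,3), t=0.9699 (wall)
  → r_5 = 0.9699
beam 6: φ=90°, α=15°
  d=(0.9659,0.2588)  start (7,3)  tX=0.8696 tY=1.7000  stride 1/|dx|=1.0353 1/|dy|=3.8637
    cross x-line → (8,3), t=0.8696 (wall)
  → r_6 = 0.8696
beam 7: φ=135°, α=60°
  d=(0.5000,0.8660)  start (7,3)  tX=1.6800 tY=0.5081  stride 1/|dx|=2.0000 1/|dy|=1.1547
    cross y-line → (7,4), t=0.5081
    cross y-line → (7,5), t=1.6628 (wall)
  → r_7 = 1.6628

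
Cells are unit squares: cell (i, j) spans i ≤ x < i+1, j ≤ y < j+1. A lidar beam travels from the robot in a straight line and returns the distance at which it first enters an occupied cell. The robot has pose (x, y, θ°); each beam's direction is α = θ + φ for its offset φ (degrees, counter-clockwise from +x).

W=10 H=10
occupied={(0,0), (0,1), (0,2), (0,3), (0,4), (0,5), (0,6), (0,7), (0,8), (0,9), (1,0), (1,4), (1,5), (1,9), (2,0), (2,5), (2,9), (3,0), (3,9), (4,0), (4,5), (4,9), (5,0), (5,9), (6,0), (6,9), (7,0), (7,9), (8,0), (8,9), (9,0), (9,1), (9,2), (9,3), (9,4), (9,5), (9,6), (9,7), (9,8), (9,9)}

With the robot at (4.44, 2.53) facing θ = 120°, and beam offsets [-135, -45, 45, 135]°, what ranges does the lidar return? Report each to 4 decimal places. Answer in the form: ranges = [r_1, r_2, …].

ranges = [4.7209, 6.6982, 3.5614, 1.5840]

beam 1: φ=-135°, α=345°
  direction (0.9659, -0.2588); cell (4,2); t to first gridline: x 0.5798, y 2.0478 (then +1.0353 / +3.8637)
    (5,2) via x @ 0.5798
    (6,2) via x @ 1.6150
    (6,1) via y @ 2.0478
    (7,1) via x @ 2.6503
    (8,1) via x @ 3.6856
    (9,1) via x @ 4.7209  # hit
  → r_1 = 4.7209
beam 2: φ=-45°, α=75°
  direction (0.2588, 0.9659); cell (4,2); t to first gridline: x 2.1637, y 0.4866 (then +3.8637 / +1.0353)
    (4,3) via y @ 0.4866
    (4,4) via y @ 1.5219
    (5,4) via x @ 2.1637
    (5,5) via y @ 2.5571
    (5,6) via y @ 3.5924
    (5,7) via y @ 4.6277
    (5,8) via y @ 5.6630
    (6,8) via x @ 6.0274
    (6,9) via y @ 6.6982  # hit
  → r_2 = 6.6982
beam 3: φ=45°, α=165°
  direction (-0.9659, 0.2588); cell (4,2); t to first gridline: x 0.4555, y 1.8159 (then +1.0353 / +3.8637)
    (3,2) via x @ 0.4555
    (2,2) via x @ 1.4908
    (2,3) via y @ 1.8159
    (1,3) via x @ 2.5261
    (0,3) via x @ 3.5614  # hit
  → r_3 = 3.5614
beam 4: φ=135°, α=255°
  direction (-0.2588, -0.9659); cell (4,2); t to first gridline: x 1.7000, y 0.5487 (then +3.8637 / +1.0353)
    (4,1) via y @ 0.5487
    (4,0) via y @ 1.5840  # hit
  → r_4 = 1.5840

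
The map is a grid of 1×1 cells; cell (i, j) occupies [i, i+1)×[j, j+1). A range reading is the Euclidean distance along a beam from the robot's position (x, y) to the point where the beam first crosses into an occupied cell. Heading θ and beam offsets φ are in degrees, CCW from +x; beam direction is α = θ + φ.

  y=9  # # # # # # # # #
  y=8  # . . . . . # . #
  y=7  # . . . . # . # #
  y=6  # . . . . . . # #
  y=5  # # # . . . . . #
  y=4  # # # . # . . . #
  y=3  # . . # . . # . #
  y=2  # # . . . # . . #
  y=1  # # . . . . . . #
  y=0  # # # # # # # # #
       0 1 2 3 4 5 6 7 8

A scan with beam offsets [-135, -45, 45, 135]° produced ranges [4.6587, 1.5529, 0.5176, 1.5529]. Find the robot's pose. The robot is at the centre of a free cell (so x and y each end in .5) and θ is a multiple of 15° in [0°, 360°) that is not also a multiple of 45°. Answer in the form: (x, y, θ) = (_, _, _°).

(x, y, θ) = (1.5, 7.5, 150°)

The pose lattice has 42·16 = 672 candidates. Test each by forward raycasting.
  (5.5, 3.5, 285°): beam 1 = 1.0000 ≠ 4.6587 ✗
  (3.5, 8.5, 150°): beam 1 = 1.9319 ≠ 4.6587 ✗
  (7.5, 2.5, 255°): beam 1 = 1.0000 ≠ 4.6587 ✗
  …
  (1.5, 7.5, 150°): r_1=4.6587, r_2=1.5529, r_3=0.5176, r_4=1.5529 — all match ✓
No second candidate reproduces the full scan.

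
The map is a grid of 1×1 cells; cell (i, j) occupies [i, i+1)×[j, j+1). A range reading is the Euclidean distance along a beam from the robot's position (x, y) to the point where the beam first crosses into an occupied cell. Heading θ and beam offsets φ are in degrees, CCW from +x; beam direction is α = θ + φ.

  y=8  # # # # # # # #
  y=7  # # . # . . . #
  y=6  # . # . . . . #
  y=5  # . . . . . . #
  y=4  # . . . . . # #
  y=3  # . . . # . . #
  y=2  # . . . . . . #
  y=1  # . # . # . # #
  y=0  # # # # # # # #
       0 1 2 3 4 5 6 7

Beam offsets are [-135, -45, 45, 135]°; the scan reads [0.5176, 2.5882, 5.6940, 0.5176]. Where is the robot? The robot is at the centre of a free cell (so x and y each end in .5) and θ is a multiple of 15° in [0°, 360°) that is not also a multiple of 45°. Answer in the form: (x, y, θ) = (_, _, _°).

The pose lattice has 34·16 = 544 candidates. Test each by forward raycasting.
  (4.5, 7.5, 345°): beam 1 = 0.5774 ≠ 0.5176 ✗
  (3.5, 6.5, 300°): beam 2 = 4.6587 ≠ 2.5882 ✗
  (6.5, 2.5, 150°): beam 2 = 1.5529 ≠ 2.5882 ✗
  …
  (6.5, 5.5, 150°): r_1=0.5176, r_2=2.5882, r_3=5.6940, r_4=0.5176 — all match ✓
Unique over the lattice → pose = (6.5, 5.5, 150°).

(x, y, θ) = (6.5, 5.5, 150°)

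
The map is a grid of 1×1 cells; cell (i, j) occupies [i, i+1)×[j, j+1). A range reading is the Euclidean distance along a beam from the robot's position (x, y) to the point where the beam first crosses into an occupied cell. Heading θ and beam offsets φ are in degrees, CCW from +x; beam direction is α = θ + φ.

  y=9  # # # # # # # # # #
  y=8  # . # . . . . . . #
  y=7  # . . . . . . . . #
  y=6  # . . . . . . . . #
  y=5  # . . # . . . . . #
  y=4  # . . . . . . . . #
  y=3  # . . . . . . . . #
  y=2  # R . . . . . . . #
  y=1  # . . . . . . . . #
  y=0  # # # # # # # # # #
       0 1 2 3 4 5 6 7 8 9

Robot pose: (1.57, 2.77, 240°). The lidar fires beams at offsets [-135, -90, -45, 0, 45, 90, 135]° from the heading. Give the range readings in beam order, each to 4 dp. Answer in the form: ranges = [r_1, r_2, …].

beam 1: φ=-135°, α=105°
  dir = (cos 105°, sin 105°) = (-0.2588, 0.9659); from cell (1,2)
  next x-line at t=2.2023, next y-line at t=0.2381; Δt_x=3.8637, Δt_y=1.0353
    y: enter (1,3) at t=0.2381
    y: enter (1,4) at t=1.2734
    x: enter (0,4) at t=2.2023 ← occupied
  → r_1 = 2.2023
beam 2: φ=-90°, α=150°
  dir = (cos 150°, sin 150°) = (-0.8660, 0.5000); from cell (1,2)
  next x-line at t=0.6582, next y-line at t=0.4600; Δt_x=1.1547, Δt_y=2.0000
    y: enter (1,3) at t=0.4600
    x: enter (0,3) at t=0.6582 ← occupied
  → r_2 = 0.6582
beam 3: φ=-45°, α=195°
  dir = (cos 195°, sin 195°) = (-0.9659, -0.2588); from cell (1,2)
  next x-line at t=0.5901, next y-line at t=2.9751; Δt_x=1.0353, Δt_y=3.8637
    x: enter (0,2) at t=0.5901 ← occupied
  → r_3 = 0.5901
beam 4: φ=0°, α=240°
  dir = (cos 240°, sin 240°) = (-0.5000, -0.8660); from cell (1,2)
  next x-line at t=1.1400, next y-line at t=0.8891; Δt_x=2.0000, Δt_y=1.1547
    y: enter (1,1) at t=0.8891
    x: enter (0,1) at t=1.1400 ← occupied
  → r_4 = 1.1400
beam 5: φ=45°, α=285°
  dir = (cos 285°, sin 285°) = (0.2588, -0.9659); from cell (1,2)
  next x-line at t=1.6614, next y-line at t=0.7972; Δt_x=3.8637, Δt_y=1.0353
    y: enter (1,1) at t=0.7972
    x: enter (2,1) at t=1.6614
    y: enter (2,0) at t=1.8324 ← occupied
  → r_5 = 1.8324
beam 6: φ=90°, α=330°
  dir = (cos 330°, sin 330°) = (0.8660, -0.5000); from cell (1,2)
  next x-line at t=0.4965, next y-line at t=1.5400; Δt_x=1.1547, Δt_y=2.0000
    x: enter (2,2) at t=0.4965
    y: enter (2,1) at t=1.5400
    x: enter (3,1) at t=1.6512
    x: enter (4,1) at t=2.8059
    y: enter (4,0) at t=3.5400 ← occupied
  → r_6 = 3.5400
beam 7: φ=135°, α=15°
  dir = (cos 15°, sin 15°) = (0.9659, 0.2588); from cell (1,2)
  next x-line at t=0.4452, next y-line at t=0.8887; Δt_x=1.0353, Δt_y=3.8637
    x: enter (2,2) at t=0.4452
    y: enter (2,3) at t=0.8887
    x: enter (3,3) at t=1.4804
    x: enter (4,3) at t=2.5157
    x: enter (5,3) at t=3.5510
    x: enter (6,3) at t=4.5863
    y: enter (6,4) at t=4.7524
    x: enter (7,4) at t=5.6215
    x: enter (8,4) at t=6.6568
    x: enter (9,4) at t=7.6921 ← occupied
  → r_7 = 7.6921

ranges = [2.2023, 0.6582, 0.5901, 1.1400, 1.8324, 3.5400, 7.6921]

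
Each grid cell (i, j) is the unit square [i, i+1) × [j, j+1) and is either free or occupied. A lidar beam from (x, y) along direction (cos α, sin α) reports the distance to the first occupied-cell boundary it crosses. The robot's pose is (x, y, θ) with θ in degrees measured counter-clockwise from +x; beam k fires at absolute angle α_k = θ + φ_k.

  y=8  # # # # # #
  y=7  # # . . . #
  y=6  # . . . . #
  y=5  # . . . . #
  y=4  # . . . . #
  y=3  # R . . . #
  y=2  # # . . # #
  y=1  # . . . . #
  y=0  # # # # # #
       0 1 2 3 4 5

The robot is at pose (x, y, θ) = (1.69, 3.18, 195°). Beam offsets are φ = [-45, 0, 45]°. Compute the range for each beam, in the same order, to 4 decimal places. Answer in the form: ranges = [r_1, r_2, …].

ranges = [0.7967, 0.6955, 0.2078]

beam 1: φ=-45°, α=150°
  direction (-0.8660, 0.5000); cell (1,3); t to first gridline: x 0.7967, y 1.6400 (then +1.1547 / +2.0000)
    (0,3) via x @ 0.7967  # hit
  → r_1 = 0.7967
beam 2: φ=0°, α=195°
  direction (-0.9659, -0.2588); cell (1,3); t to first gridline: x 0.7143, y 0.6955 (then +1.0353 / +3.8637)
    (1,2) via y @ 0.6955  # hit
  → r_2 = 0.6955
beam 3: φ=45°, α=240°
  direction (-0.5000, -0.8660); cell (1,3); t to first gridline: x 1.3800, y 0.2078 (then +2.0000 / +1.1547)
    (1,2) via y @ 0.2078  # hit
  → r_3 = 0.2078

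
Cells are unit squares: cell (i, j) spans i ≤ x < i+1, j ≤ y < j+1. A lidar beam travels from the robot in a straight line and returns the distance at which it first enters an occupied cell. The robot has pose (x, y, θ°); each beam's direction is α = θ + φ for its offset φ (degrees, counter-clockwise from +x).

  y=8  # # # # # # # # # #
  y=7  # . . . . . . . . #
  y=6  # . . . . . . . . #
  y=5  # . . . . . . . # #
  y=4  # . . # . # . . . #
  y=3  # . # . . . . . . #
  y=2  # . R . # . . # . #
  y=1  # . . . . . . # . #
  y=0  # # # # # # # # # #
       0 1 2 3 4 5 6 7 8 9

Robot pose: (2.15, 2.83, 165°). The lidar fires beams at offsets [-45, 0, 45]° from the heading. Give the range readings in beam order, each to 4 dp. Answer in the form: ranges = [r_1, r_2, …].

beam 1: φ=-45°, α=120°
  direction (-0.5000, 0.8660); cell (2,2); t to first gridline: x 0.3000, y 0.1963 (then +2.0000 / +1.1547)
    (2,3) via y @ 0.1963  # hit
  → r_1 = 0.1963
beam 2: φ=0°, α=165°
  direction (-0.9659, 0.2588); cell (2,2); t to first gridline: x 0.1553, y 0.6568 (then +1.0353 / +3.8637)
    (1,2) via x @ 0.1553
    (1,3) via y @ 0.6568
    (0,3) via x @ 1.1906  # hit
  → r_2 = 1.1906
beam 3: φ=45°, α=210°
  direction (-0.8660, -0.5000); cell (2,2); t to first gridline: x 0.1732, y 1.6600 (then +1.1547 / +2.0000)
    (1,2) via x @ 0.1732
    (0,2) via x @ 1.3279  # hit
  → r_3 = 1.3279

ranges = [0.1963, 1.1906, 1.3279]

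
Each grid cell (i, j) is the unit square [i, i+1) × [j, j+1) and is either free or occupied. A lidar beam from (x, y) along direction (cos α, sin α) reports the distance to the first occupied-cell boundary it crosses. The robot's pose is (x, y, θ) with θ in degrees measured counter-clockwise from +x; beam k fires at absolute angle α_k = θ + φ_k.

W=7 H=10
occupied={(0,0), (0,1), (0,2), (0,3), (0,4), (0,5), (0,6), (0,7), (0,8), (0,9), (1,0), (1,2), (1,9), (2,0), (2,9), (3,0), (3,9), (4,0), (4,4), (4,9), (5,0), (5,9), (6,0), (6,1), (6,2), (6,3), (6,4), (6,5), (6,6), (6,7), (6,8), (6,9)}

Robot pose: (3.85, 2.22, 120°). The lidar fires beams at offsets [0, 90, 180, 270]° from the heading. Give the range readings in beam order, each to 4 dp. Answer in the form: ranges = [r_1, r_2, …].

beam 1: φ=0°, α=120°
  cosα=-0.5000 sinα=0.8660 | (3,2) | tMaxX 1.7000 tMaxY 0.9007 | tΔX 2.0000 tΔY 1.1547
    t=0.9007 [y] (3,3)
    t=1.7000 [x] (2,3)
    t=2.0554 [y] (2,4)
    t=3.2101 [y] (2,5)
    t=3.7000 [x] (1,5)
    t=4.3648 [y] (1,6)
    t=5.5195 [y] (1,7)
    t=5.7000 [x] (0,7) — stop
  → r_1 = 5.7000
beam 2: φ=90°, α=210°
  cosα=-0.8660 sinα=-0.5000 | (3,2) | tMaxX 0.9815 tMaxY 0.4400 | tΔX 1.1547 tΔY 2.0000
    t=0.4400 [y] (3,1)
    t=0.9815 [x] (2,1)
    t=2.1362 [x] (1,1)
    t=2.4400 [y] (1,0) — stop
  → r_2 = 2.4400
beam 3: φ=180°, α=300°
  cosα=0.5000 sinα=-0.8660 | (3,2) | tMaxX 0.3000 tMaxY 0.2540 | tΔX 2.0000 tΔY 1.1547
    t=0.2540 [y] (3,1)
    t=0.3000 [x] (4,1)
    t=1.4087 [y] (4,0) — stop
  → r_3 = 1.4087
beam 4: φ=270°, α=30°
  cosα=0.8660 sinα=0.5000 | (3,2) | tMaxX 0.1732 tMaxY 1.5600 | tΔX 1.1547 tΔY 2.0000
    t=0.1732 [x] (4,2)
    t=1.3279 [x] (5,2)
    t=1.5600 [y] (5,3)
    t=2.4826 [x] (6,3) — stop
  → r_4 = 2.4826

ranges = [5.7000, 2.4400, 1.4087, 2.4826]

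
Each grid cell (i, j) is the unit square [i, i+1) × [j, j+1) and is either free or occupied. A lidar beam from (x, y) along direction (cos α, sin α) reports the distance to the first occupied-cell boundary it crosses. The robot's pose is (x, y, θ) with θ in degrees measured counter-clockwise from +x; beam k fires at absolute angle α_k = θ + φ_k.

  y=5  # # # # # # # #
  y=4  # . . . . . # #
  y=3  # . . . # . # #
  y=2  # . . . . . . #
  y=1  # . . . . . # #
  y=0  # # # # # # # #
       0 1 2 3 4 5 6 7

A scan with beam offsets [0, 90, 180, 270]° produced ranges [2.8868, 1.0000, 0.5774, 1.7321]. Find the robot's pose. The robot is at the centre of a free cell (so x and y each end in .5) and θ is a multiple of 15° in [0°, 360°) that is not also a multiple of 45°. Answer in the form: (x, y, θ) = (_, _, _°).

Enumerate (i+0.5, j+0.5, θ) over the 20 free cells and 16 admissible headings. For each, cast all 4 beams and compare to the given ranges.
  (1.5, 3.5, 285°): beam 1 = 2.5882 ≠ 2.8868 ✗
  (5.5, 2.5, 60°): beam 1 = 1.0000 ≠ 2.8868 ✗
  (2.5, 1.5, 105°): beam 1 = 3.6235 ≠ 2.8868 ✗
  (1.5, 3.5, 120°): beam 1 = 1.0000 ≠ 2.8868 ✗
  …
  (1.5, 2.5, 30°): r_1=2.8868, r_2=1.0000, r_3=0.5774, r_4=1.7321 — all match ✓
Only this pose fits every beam.

(x, y, θ) = (1.5, 2.5, 30°)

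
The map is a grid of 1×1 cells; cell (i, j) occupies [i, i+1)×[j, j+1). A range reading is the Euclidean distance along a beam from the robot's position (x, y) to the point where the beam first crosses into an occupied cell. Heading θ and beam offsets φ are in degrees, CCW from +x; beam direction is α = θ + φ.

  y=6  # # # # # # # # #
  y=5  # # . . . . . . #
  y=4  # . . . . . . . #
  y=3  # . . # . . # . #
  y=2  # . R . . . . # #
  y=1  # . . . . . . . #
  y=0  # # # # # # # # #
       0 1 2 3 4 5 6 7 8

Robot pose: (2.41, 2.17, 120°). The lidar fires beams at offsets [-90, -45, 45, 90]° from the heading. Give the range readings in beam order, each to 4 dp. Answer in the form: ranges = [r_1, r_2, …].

ranges = [1.6600, 3.9651, 1.4597, 1.6281]

beam 1: φ=-90°, α=30°
  cosα=0.8660 sinα=0.5000 | (2,2) | tMaxX 0.6813 tMaxY 1.6600 | tΔX 1.1547 tΔY 2.0000
    t=0.6813 [x] (3,2)
    t=1.6600 [y] (3,3) — stop
  → r_1 = 1.6600
beam 2: φ=-45°, α=75°
  cosα=0.2588 sinα=0.9659 | (2,2) | tMaxX 2.2796 tMaxY 0.8593 | tΔX 3.8637 tΔY 1.0353
    t=0.8593 [y] (2,3)
    t=1.8946 [y] (2,4)
    t=2.2796 [x] (3,4)
    t=2.9298 [y] (3,5)
    t=3.9651 [y] (3,6) — stop
  → r_2 = 3.9651
beam 3: φ=45°, α=165°
  cosα=-0.9659 sinα=0.2588 | (2,2) | tMaxX 0.4245 tMaxY 3.2069 | tΔX 1.0353 tΔY 3.8637
    t=0.4245 [x] (1,2)
    t=1.4597 [x] (0,2) — stop
  → r_3 = 1.4597
beam 4: φ=90°, α=210°
  cosα=-0.8660 sinα=-0.5000 | (2,2) | tMaxX 0.4734 tMaxY 0.3400 | tΔX 1.1547 tΔY 2.0000
    t=0.3400 [y] (2,1)
    t=0.4734 [x] (1,1)
    t=1.6281 [x] (0,1) — stop
  → r_4 = 1.6281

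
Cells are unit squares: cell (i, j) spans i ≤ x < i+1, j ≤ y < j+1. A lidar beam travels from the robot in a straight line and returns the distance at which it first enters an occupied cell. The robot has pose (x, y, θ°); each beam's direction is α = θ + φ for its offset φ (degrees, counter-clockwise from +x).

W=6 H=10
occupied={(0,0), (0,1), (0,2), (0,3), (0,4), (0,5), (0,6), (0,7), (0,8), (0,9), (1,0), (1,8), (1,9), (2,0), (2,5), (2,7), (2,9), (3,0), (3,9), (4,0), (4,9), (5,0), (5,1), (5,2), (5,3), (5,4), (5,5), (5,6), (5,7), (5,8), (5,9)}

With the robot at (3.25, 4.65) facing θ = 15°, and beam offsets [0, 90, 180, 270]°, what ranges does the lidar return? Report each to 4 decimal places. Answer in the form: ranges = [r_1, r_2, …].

ranges = [1.8117, 0.9659, 2.3294, 3.7788]

beam 1: φ=0°, α=15°
  direction (0.9659, 0.2588); cell (3,4); t to first gridline: x 0.7765, y 1.3523 (then +1.0353 / +3.8637)
    (4,4) via x @ 0.7765
    (4,5) via y @ 1.3523
    (5,5) via x @ 1.8117  # hit
  → r_1 = 1.8117
beam 2: φ=90°, α=105°
  direction (-0.2588, 0.9659); cell (3,4); t to first gridline: x 0.9659, y 0.3623 (then +3.8637 / +1.0353)
    (3,5) via y @ 0.3623
    (2,5) via x @ 0.9659  # hit
  → r_2 = 0.9659
beam 3: φ=180°, α=195°
  direction (-0.9659, -0.2588); cell (3,4); t to first gridline: x 0.2588, y 2.5114 (then +1.0353 / +3.8637)
    (2,4) via x @ 0.2588
    (1,4) via x @ 1.2941
    (0,4) via x @ 2.3294  # hit
  → r_3 = 2.3294
beam 4: φ=270°, α=285°
  direction (0.2588, -0.9659); cell (3,4); t to first gridline: x 2.8978, y 0.6729 (then +3.8637 / +1.0353)
    (3,3) via y @ 0.6729
    (3,2) via y @ 1.7082
    (3,1) via y @ 2.7435
    (4,1) via x @ 2.8978
    (4,0) via y @ 3.7788  # hit
  → r_4 = 3.7788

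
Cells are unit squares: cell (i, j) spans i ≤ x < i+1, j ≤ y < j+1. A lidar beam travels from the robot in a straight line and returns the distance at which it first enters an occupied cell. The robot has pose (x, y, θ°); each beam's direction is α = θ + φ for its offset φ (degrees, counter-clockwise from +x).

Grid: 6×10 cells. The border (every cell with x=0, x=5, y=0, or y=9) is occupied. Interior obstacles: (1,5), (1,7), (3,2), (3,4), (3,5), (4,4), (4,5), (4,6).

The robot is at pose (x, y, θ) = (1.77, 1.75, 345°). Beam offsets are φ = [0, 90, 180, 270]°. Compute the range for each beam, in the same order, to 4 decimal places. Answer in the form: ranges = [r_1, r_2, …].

ranges = [2.8978, 7.5058, 0.7972, 0.7765]

beam 1: φ=0°, α=345°
  d=(0.9659,-0.2588)  start (1,1)  tX=0.2381 tY=2.8978  stride 1/|dx|=1.0353 1/|dy|=3.8637
    cross x-line → (2,1), t=0.2381
    cross x-line → (3,1), t=1.2734
    cross x-line → (4,1), t=2.3087
    cross y-line → (4,0), t=2.8978 (wall)
  → r_1 = 2.8978
beam 2: φ=90°, α=75°
  d=(0.2588,0.9659)  start (1,1)  tX=0.8887 tY=0.2588  stride 1/|dx|=3.8637 1/|dy|=1.0353
    cross y-line → (1,2), t=0.2588
    cross x-line → (2,2), t=0.8887
    cross y-line → (2,3), t=1.2941
    cross y-line → (2,4), t=2.3294
    cross y-line → (2,5), t=3.3646
    cross y-line → (2,6), t=4.3999
    cross x-line → (3,6), t=4.7524
    cross y-line → (3,7), t=5.4352
    cross y-line → (3,8), t=6.4705
    cross y-line → (3,9), t=7.5058 (wall)
  → r_2 = 7.5058
beam 3: φ=180°, α=165°
  d=(-0.9659,0.2588)  start (1,1)  tX=0.7972 tY=0.9659  stride 1/|dx|=1.0353 1/|dy|=3.8637
    cross x-line → (0,1), t=0.7972 (wall)
  → r_3 = 0.7972
beam 4: φ=270°, α=255°
  d=(-0.2588,-0.9659)  start (1,1)  tX=2.9751 tY=0.7765  stride 1/|dx|=3.8637 1/|dy|=1.0353
    cross y-line → (1,0), t=0.7765 (wall)
  → r_4 = 0.7765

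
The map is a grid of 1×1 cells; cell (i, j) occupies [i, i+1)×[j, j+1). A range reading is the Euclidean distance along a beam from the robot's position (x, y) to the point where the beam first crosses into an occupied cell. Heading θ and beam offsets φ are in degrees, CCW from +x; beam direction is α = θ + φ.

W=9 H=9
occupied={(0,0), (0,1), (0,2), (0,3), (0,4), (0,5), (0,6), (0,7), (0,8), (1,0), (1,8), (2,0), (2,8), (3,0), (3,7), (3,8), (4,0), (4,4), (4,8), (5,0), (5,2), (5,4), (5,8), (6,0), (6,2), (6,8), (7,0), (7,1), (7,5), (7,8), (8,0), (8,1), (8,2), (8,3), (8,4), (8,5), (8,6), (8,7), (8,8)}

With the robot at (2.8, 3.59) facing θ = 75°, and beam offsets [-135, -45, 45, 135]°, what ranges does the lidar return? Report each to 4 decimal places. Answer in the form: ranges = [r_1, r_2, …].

ranges = [2.9907, 1.3856, 3.6000, 2.0785]

beam 1: φ=-135°, α=300°
  dir = (cos 300°, sin 300°) = (0.5000, -0.8660); from cell (2,3)
  next x-line at t=0.4000, next y-line at t=0.6813; Δt_x=2.0000, Δt_y=1.1547
    x: enter (3,3) at t=0.4000
    y: enter (3,2) at t=0.6813
    y: enter (3,1) at t=1.8360
    x: enter (4,1) at t=2.4000
    y: enter (4,0) at t=2.9907 ← occupied
  → r_1 = 2.9907
beam 2: φ=-45°, α=30°
  dir = (cos 30°, sin 30°) = (0.8660, 0.5000); from cell (2,3)
  next x-line at t=0.2309, next y-line at t=0.8200; Δt_x=1.1547, Δt_y=2.0000
    x: enter (3,3) at t=0.2309
    y: enter (3,4) at t=0.8200
    x: enter (4,4) at t=1.3856 ← occupied
  → r_2 = 1.3856
beam 3: φ=45°, α=120°
  dir = (cos 120°, sin 120°) = (-0.5000, 0.8660); from cell (2,3)
  next x-line at t=1.6000, next y-line at t=0.4734; Δt_x=2.0000, Δt_y=1.1547
    y: enter (2,4) at t=0.4734
    x: enter (1,4) at t=1.6000
    y: enter (1,5) at t=1.6281
    y: enter (1,6) at t=2.7828
    x: enter (0,6) at t=3.6000 ← occupied
  → r_3 = 3.6000
beam 4: φ=135°, α=210°
  dir = (cos 210°, sin 210°) = (-0.8660, -0.5000); from cell (2,3)
  next x-line at t=0.9238, next y-line at t=1.1800; Δt_x=1.1547, Δt_y=2.0000
    x: enter (1,3) at t=0.9238
    y: enter (1,2) at t=1.1800
    x: enter (0,2) at t=2.0785 ← occupied
  → r_4 = 2.0785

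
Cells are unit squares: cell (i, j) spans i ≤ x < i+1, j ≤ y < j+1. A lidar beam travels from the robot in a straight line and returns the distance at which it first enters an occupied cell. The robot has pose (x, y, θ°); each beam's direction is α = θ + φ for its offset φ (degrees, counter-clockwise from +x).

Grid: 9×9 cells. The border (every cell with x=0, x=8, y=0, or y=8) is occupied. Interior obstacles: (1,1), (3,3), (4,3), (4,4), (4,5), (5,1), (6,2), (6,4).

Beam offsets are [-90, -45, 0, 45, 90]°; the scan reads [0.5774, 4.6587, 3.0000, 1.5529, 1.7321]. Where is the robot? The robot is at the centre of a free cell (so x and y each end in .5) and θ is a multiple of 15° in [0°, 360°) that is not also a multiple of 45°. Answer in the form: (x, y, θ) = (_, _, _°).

(x, y, θ) = (2.5, 3.5, 120°)

The pose lattice has 41·16 = 656 candidates. Test each by forward raycasting.
  (2.5, 2.5, 195°): beam 1 = 5.6940 ≠ 0.5774 ✗
  (4.5, 1.5, 150°): beam 1 = 3.0000 ≠ 0.5774 ✗
  (5.5, 6.5, 255°): beam 1 = 4.6587 ≠ 0.5774 ✗
  (6.5, 1.5, 195°): beam 1 = 0.5176 ≠ 0.5774 ✗
  (4.5, 1.5, 15°): beam 1 = 0.5176 ≠ 0.5774 ✗
  …
  (2.5, 3.5, 120°): r_1=0.5774, r_2=4.6587, r_3=3.0000, r_4=1.5529, r_5=1.7321 — all match ✓
No second candidate reproduces the full scan.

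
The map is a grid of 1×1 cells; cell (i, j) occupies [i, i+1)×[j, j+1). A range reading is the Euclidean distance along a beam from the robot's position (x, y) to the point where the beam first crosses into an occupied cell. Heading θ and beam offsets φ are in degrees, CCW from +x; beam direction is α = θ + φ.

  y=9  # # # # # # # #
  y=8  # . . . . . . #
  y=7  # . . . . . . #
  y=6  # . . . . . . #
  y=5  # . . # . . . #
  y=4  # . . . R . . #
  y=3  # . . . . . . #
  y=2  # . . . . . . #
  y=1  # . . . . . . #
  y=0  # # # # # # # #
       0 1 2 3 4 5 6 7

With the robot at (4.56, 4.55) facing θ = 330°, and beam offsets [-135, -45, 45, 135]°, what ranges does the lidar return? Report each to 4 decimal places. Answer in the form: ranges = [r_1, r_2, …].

beam 1: φ=-135°, α=195°
  d=(-0.9659,-0.2588)  start (4,4)  tX=0.5798 tY=2.1250  stride 1/|dx|=1.0353 1/|dy|=3.8637
    cross x-line → (3,4), t=0.5798
    cross x-line → (2,4), t=1.6150
    cross y-line → (2,3), t=2.1250
    cross x-line → (1,3), t=2.6503
    cross x-line → (0,3), t=3.6856 (wall)
  → r_1 = 3.6856
beam 2: φ=-45°, α=285°
  d=(0.2588,-0.9659)  start (4,4)  tX=1.7000 tY=0.5694  stride 1/|dx|=3.8637 1/|dy|=1.0353
    cross y-line → (4,3), t=0.5694
    cross y-line → (4,2), t=1.6047
    cross x-line → (5,2), t=1.7000
    cross y-line → (5,1), t=2.6400
    cross y-line → (5,0), t=3.6752 (wall)
  → r_2 = 3.6752
beam 3: φ=45°, α=15°
  d=(0.9659,0.2588)  start (4,4)  tX=0.4555 tY=1.7387  stride 1/|dx|=1.0353 1/|dy|=3.8637
    cross x-line → (5,4), t=0.4555
    cross x-line → (6,4), t=1.4908
    cross y-line → (6,5), t=1.7387
    cross x-line → (7,5), t=2.5261 (wall)
  → r_3 = 2.5261
beam 4: φ=135°, α=105°
  d=(-0.2588,0.9659)  start (4,4)  tX=2.1637 tY=0.4659  stride 1/|dx|=3.8637 1/|dy|=1.0353
    cross y-line → (4,5), t=0.4659
    cross y-line → (4,6), t=1.5012
    cross x-line → (3,6), t=2.1637
    cross y-line → (3,7), t=2.5364
    cross y-line → (3,8), t=3.5717
    cross y-line → (3,9), t=4.6070 (wall)
  → r_4 = 4.6070

ranges = [3.6856, 3.6752, 2.5261, 4.6070]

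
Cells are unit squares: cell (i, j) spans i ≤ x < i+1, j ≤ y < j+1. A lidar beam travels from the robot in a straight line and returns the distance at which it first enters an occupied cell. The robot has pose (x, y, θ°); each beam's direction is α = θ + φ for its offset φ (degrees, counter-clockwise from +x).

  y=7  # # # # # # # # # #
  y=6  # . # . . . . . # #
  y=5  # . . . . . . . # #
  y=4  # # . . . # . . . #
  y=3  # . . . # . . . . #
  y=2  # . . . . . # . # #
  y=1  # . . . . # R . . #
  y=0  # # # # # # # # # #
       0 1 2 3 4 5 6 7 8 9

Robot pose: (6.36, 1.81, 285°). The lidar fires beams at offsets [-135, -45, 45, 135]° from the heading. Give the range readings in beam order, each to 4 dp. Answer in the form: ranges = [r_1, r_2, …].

beam 1: φ=-135°, α=150°
  dir = (cos 150°, sin 150°) = (-0.8660, 0.5000); from cell (6,1)
  next x-line at t=0.4157, next y-line at t=0.3800; Δt_x=1.1547, Δt_y=2.0000
    y: enter (6,2) at t=0.3800 ← occupied
  → r_1 = 0.3800
beam 2: φ=-45°, α=240°
  dir = (cos 240°, sin 240°) = (-0.5000, -0.8660); from cell (6,1)
  next x-line at t=0.7200, next y-line at t=0.9353; Δt_x=2.0000, Δt_y=1.1547
    x: enter (5,1) at t=0.7200 ← occupied
  → r_2 = 0.7200
beam 3: φ=45°, α=330°
  dir = (cos 330°, sin 330°) = (0.8660, -0.5000); from cell (6,1)
  next x-line at t=0.7390, next y-line at t=1.6200; Δt_x=1.1547, Δt_y=2.0000
    x: enter (7,1) at t=0.7390
    y: enter (7,0) at t=1.6200 ← occupied
  → r_3 = 1.6200
beam 4: φ=135°, α=60°
  dir = (cos 60°, sin 60°) = (0.5000, 0.8660); from cell (6,1)
  next x-line at t=1.2800, next y-line at t=0.2194; Δt_x=2.0000, Δt_y=1.1547
    y: enter (6,2) at t=0.2194 ← occupied
  → r_4 = 0.2194

ranges = [0.3800, 0.7200, 1.6200, 0.2194]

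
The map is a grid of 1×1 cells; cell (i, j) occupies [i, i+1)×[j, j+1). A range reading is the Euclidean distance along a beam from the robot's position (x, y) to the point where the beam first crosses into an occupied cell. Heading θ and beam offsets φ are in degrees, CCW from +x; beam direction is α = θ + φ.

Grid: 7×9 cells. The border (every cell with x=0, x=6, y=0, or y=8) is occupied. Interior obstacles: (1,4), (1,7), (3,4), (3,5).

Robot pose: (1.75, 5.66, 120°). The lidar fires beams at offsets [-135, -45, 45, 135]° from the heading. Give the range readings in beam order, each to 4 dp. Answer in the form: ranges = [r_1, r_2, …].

beam 1: φ=-135°, α=345°
  direction (0.9659, -0.2588); cell (1,5); t to first gridline: x 0.2588, y 2.5500 (then +1.0353 / +3.8637)
    (2,5) via x @ 0.2588
    (3,5) via x @ 1.2941  # hit
  → r_1 = 1.2941
beam 2: φ=-45°, α=75°
  direction (0.2588, 0.9659); cell (1,5); t to first gridline: x 0.9659, y 0.3520 (then +3.8637 / +1.0353)
    (1,6) via y @ 0.3520
    (2,6) via x @ 0.9659
    (2,7) via y @ 1.3873
    (2,8) via y @ 2.4225  # hit
  → r_2 = 2.4225
beam 3: φ=45°, α=165°
  direction (-0.9659, 0.2588); cell (1,5); t to first gridline: x 0.7765, y 1.3137 (then +1.0353 / +3.8637)
    (0,5) via x @ 0.7765  # hit
  → r_3 = 0.7765
beam 4: φ=135°, α=255°
  direction (-0.2588, -0.9659); cell (1,5); t to first gridline: x 2.8978, y 0.6833 (then +3.8637 / +1.0353)
    (1,4) via y @ 0.6833  # hit
  → r_4 = 0.6833

ranges = [1.2941, 2.4225, 0.7765, 0.6833]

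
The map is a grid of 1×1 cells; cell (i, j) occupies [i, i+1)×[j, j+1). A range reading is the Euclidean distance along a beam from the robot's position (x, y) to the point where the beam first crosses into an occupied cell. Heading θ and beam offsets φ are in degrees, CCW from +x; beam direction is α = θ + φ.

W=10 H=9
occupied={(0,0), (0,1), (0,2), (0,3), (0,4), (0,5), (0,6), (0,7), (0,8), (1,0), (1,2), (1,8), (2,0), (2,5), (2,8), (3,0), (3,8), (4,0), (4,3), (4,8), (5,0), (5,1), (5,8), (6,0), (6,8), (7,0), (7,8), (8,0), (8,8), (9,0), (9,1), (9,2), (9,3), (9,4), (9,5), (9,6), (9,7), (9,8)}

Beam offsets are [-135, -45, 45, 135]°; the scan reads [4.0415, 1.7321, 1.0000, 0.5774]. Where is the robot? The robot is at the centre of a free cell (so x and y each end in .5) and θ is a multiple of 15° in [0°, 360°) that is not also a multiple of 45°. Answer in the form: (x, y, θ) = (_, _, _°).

(x, y, θ) = (4.5, 2.5, 285°)

Enumerate (i+0.5, j+0.5, θ) over the 52 free cells and 16 admissible headings. For each, cast all 4 beams and compare to the given ranges.
  (1.5, 7.5, 300°): beam 1 = 0.5176 ≠ 4.0415 ✗
  (4.5, 1.5, 120°): beam 1 = 0.5176 ≠ 4.0415 ✗
  (6.5, 2.5, 165°): beam 1 = 2.8868 ≠ 4.0415 ✗
  …
  (4.5, 2.5, 285°): r_1=4.0415, r_2=1.7321, r_3=1.0000, r_4=0.5774 — all match ✓
Unique over the lattice → pose = (4.5, 2.5, 285°).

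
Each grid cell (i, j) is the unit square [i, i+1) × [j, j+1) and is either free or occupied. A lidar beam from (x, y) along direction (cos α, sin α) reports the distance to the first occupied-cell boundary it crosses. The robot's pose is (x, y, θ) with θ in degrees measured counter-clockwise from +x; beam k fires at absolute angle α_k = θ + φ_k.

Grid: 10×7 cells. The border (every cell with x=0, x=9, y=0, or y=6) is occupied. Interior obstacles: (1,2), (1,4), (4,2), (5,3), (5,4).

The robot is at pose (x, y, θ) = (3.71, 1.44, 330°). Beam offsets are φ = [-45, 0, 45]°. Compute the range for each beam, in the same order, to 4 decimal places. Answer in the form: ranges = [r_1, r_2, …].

ranges = [0.4555, 0.8800, 5.4766]

beam 1: φ=-45°, α=285°
  cosα=0.2588 sinα=-0.9659 | (3,1) | tMaxX 1.1205 tMaxY 0.4555 | tΔX 3.8637 tΔY 1.0353
    t=0.4555 [y] (3,0) — stop
  → r_1 = 0.4555
beam 2: φ=0°, α=330°
  cosα=0.8660 sinα=-0.5000 | (3,1) | tMaxX 0.3349 tMaxY 0.8800 | tΔX 1.1547 tΔY 2.0000
    t=0.3349 [x] (4,1)
    t=0.8800 [y] (4,0) — stop
  → r_2 = 0.8800
beam 3: φ=45°, α=15°
  cosα=0.9659 sinα=0.2588 | (3,1) | tMaxX 0.3002 tMaxY 2.1637 | tΔX 1.0353 tΔY 3.8637
    t=0.3002 [x] (4,1)
    t=1.3355 [x] (5,1)
    t=2.1637 [y] (5,2)
    t=2.3708 [x] (6,2)
    t=3.4061 [x] (7,2)
    t=4.4413 [x] (8,2)
    t=5.4766 [x] (9,2) — stop
  → r_3 = 5.4766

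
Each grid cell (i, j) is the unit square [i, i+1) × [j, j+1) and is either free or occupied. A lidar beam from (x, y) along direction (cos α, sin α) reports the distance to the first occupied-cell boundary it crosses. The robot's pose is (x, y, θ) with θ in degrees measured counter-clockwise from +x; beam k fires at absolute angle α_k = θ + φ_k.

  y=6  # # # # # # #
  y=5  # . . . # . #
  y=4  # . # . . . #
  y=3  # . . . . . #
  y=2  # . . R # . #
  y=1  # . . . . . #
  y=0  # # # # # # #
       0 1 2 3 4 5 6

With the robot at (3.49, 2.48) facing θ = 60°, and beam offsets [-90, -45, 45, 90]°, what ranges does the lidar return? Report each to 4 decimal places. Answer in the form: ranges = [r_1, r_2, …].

beam 1: φ=-90°, α=330°
  cosα=0.8660 sinα=-0.5000 | (3,2) | tMaxX 0.5889 tMaxY 0.9600 | tΔX 1.1547 tΔY 2.0000
    t=0.5889 [x] (4,2) — stop
  → r_1 = 0.5889
beam 2: φ=-45°, α=15°
  cosα=0.9659 sinα=0.2588 | (3,2) | tMaxX 0.5280 tMaxY 2.0091 | tΔX 1.0353 tΔY 3.8637
    t=0.5280 [x] (4,2) — stop
  → r_2 = 0.5280
beam 3: φ=45°, α=105°
  cosα=-0.2588 sinα=0.9659 | (3,2) | tMaxX 1.8932 tMaxY 0.5383 | tΔX 3.8637 tΔY 1.0353
    t=0.5383 [y] (3,3)
    t=1.5736 [y] (3,4)
    t=1.8932 [x] (2,4) — stop
  → r_3 = 1.8932
beam 4: φ=90°, α=150°
  cosα=-0.8660 sinα=0.5000 | (3,2) | tMaxX 0.5658 tMaxY 1.0400 | tΔX 1.1547 tΔY 2.0000
    t=0.5658 [x] (2,2)
    t=1.0400 [y] (2,3)
    t=1.7205 [x] (1,3)
    t=2.8752 [x] (0,3) — stop
  → r_4 = 2.8752

ranges = [0.5889, 0.5280, 1.8932, 2.8752]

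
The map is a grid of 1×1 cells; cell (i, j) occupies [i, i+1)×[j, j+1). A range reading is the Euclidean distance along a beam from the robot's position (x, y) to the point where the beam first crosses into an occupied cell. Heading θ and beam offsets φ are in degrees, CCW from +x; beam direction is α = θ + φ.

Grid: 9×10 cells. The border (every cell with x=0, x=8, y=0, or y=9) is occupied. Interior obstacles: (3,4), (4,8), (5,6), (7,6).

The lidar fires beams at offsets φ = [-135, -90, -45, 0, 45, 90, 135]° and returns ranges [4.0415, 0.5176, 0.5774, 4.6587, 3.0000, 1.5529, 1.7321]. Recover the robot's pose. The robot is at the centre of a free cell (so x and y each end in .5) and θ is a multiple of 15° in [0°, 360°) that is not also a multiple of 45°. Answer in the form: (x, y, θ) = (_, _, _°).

(x, y, θ) = (2.5, 4.5, 75°)

Enumerate (i+0.5, j+0.5, θ) over the 52 free cells and 16 admissible headings. For each, cast all 7 beams and compare to the given ranges.
  (4.5, 3.5, 165°): beam 2 = 2.5882 ≠ 0.5176 ✗
  (7.5, 5.5, 285°): beam 1 = 1.7321 ≠ 4.0415 ✗
  (3.5, 5.5, 75°): beam 1 = 0.5774 ≠ 4.0415 ✗
  (6.5, 4.5, 60°): beam 1 = 3.6235 ≠ 4.0415 ✗
  (6.5, 4.5, 150°): beam 1 = 1.5529 ≠ 4.0415 ✗
  …
  (2.5, 4.5, 75°): r_1=4.0415, r_2=0.5176, r_3=0.5774, r_4=4.6587, r_5=3.0000, r_6=1.5529, r_7=1.7321 — all match ✓
Unique over the lattice → pose = (2.5, 4.5, 75°).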